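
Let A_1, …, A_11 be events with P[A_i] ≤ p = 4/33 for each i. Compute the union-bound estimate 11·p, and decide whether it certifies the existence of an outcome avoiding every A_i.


Union bound: P[∪_{i=1}^{11} A_i] ≤ Σ_i P[A_i] ≤ 11·p = 11·(4/33) = 4/3.
Numerically: 4/3 ≈ 1.333333.
Is 4/3 < 1? NO.
Since the bound 4/3 is ≥ 1, the union bound is uninformative here; it does NOT by itself certify existence.

11·p = 4/3 ≈ 1.333333; existence NOT certified by the union bound.


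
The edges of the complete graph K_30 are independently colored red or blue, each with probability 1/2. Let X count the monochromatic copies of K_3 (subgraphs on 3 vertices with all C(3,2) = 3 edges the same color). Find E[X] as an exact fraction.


Let X = Σ_S X_S over the C(30, 3) = 4060 subsets S of size 3, where X_S = 1 if the K_3 on S is monochromatic.
For a fixed S, the K_3 on S has C(3, 2) = 3 edges. P[all 3 edges red] = (1/2)^3, and likewise for blue, so P[monochromatic] = 2·(1/2)^3 = 2^{1 − 3} = 1/4.
Summing: E[X] = C(30, 3) · 2^{1 − 3} = 4060 · 1/4 = 1015.
Numerically: E[X] ≈ 1015.000000.

E[X] = C(30,3)·2^(1−C(3,2)) = 1015 ≈ 1015.000000.


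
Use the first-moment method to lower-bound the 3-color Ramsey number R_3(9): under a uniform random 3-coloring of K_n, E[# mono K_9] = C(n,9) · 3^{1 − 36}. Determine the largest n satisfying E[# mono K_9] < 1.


We need C(n, 9) · 3^{1 − 36} < 1, i.e. C(n, 9) < 3^{36 − 1} = 50031545098999707.
Check values of n near the boundary:
  n = 296: C(296, 9) = 42513789098994080; 42513789098994080 < 50031545098999707? YES
  n = 297: C(297, 9) = 43842345008337645; 43842345008337645 < 50031545098999707? YES
  n = 298: C(298, 9) = 45207677551849890; 45207677551849890 < 50031545098999707? YES
  n = 299: C(299, 9) = 46610674441390059; 46610674441390059 < 50031545098999707? YES
  n = 300: C(300, 9) = 48052241692154700; 48052241692154700 < 50031545098999707? YES
  n = 301: C(301, 9) = 49533303936090975; 49533303936090975 < 50031545098999707? YES
  n = 302: C(302, 9) = 51054804739588650; 51054804739588650 < 50031545098999707? NO
  n = 303: C(303, 9) = 52617706925494425; 52617706925494425 < 50031545098999707? NO
  n = 304: C(304, 9) = 54222992899492560; 54222992899492560 < 50031545098999707? NO
The largest n with C(n, 9) < 50031545098999707 is n = 301 (where E[X] = 16511101312030325/16677181699666569 ≈ 0.990). Hence R_3(9) > 301, i.e. R_3(9) ≥ 302.

Largest n = 301; hence R_3(9) > 301.


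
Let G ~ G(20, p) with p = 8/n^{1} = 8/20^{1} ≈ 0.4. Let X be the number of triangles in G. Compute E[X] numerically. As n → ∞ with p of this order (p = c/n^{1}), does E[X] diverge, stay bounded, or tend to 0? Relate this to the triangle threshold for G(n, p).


Number of potential triangles: C(20, 3) = 1140.
Each occurs with probability p³ ≈ (0.4)³ ≈ 6.40000000e-02.
By linearity: E[X] = C(20, 3)·p³ ≈ 1140 · 6.40000000e-02 ≈ 72.960000.
Here α = 1, so p = 8/n is exactly at the triangle threshold p ~ 1/n. Asymptotically E[X] → c³/6 = 8³/6 = 256/3 ≈ 85.333333, a bounded constant. In this regime the triangle count is asymptotically Poisson(c³/6).

E[X] ≈ 72.960000; in regime p = Θ(1/n^{1}) E[X] stays bounded (at the triangle threshold p ~ 1/n).


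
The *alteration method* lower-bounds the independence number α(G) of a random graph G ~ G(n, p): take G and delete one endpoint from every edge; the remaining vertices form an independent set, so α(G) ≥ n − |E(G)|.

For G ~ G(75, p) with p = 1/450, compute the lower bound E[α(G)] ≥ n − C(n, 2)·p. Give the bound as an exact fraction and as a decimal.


E[|E(G)|] = C(75, 2)·p = 2775 · (1/450) = 37/6.
E[α(G)] ≥ n − E[|E(G)|] = 75 − 37/6 = 413/6.
Numerically: ≈ 68.83333.
(This is only a lower bound; the true E[α(G)] may be larger.)

E[α(G)] ≥ 413/6 ≈ 68.83333.


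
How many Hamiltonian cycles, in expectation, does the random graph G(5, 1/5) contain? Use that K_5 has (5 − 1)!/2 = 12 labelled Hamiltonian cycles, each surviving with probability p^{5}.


K_5 has (5 − 1)!/2 = 12 labelled Hamiltonian cycles.
For each such Hamiltonian cycle H, let X_H = 1 if all 5 edges of H are present in G. Then P[X_H = 1] = p^{5} = (1/5)^{5} = 1/3125.
By linearity: E[X] = Σ_H E[X_H] = 12 · p^{5} = 12 · 1/3125 = 12/3125.
Numerically: E[X] ≈ 0.00384.

E[X] = 12 · (1/5)^{5} = 12/3125 ≈ 0.00384.


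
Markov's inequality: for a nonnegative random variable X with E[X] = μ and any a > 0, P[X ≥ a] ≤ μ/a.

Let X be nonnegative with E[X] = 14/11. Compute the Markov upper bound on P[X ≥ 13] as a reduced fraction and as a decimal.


μ = E[X] = 14/11, a = 13.
Markov: P[X ≥ 13] ≤ μ/a = (14/11)/13 = 14/143.
Numerically: ≈ 0.097902.
(Since a = 13 > μ = 1.272727, the bound 14/143 is < 1 and informative.)

P[X ≥ 13] ≤ 14/143 ≈ 0.097902.


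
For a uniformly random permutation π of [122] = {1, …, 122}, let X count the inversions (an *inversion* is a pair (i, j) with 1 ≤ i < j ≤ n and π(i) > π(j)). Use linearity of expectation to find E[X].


Write X = Σ X_I over the C(122, 2) = 7381 pairs i < j, with X_I the indicator of one inversion.
There are 7381 indicators.
For each fixed pair i < j, the values π(i) and π(j) are two distinct elements of {1, …, 122} in uniformly random order; by symmetry P[π(i) > π(j)] = 1/2.
By linearity: E[X] = 7381 · (1/2) = C(122, 2) · (1/2) = 7381/2 = 7381/2 ≈ 3690.500000.

E[X] = 7381/2 = 3690.500000.


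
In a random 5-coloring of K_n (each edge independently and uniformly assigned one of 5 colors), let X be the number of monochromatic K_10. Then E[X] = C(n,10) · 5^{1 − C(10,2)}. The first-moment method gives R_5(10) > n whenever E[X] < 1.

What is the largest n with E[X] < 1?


We need C(n, 10) · 5^{1 − 45} < 1, i.e. C(n, 10) < 5^{45 − 1} = 5684341886080801486968994140625.
Check values of n near the boundary:
  n = 5390: C(5390, 10) = 5655833965919099070255434039753; 5655833965919099070255434039753 < 5684341886080801486968994140625? YES
  n = 5391: C(5391, 10) = 5666344714787188828795213697883; 5666344714787188828795213697883 < 5684341886080801486968994140625? YES
  n = 5392: C(5392, 10) = 5676873040158402483252283957448; 5676873040158402483252283957448 < 5684341886080801486968994140625? YES
  n = 5393: C(5393, 10) = 5687418968154238267170642278008; 5687418968154238267170642278008 < 5684341886080801486968994140625? NO
  n = 5394: C(5394, 10) = 5697982524930156243149785372878; 5697982524930156243149785372878 < 5684341886080801486968994140625? NO
The largest n with C(n, 10) < 5684341886080801486968994140625 is n = 5392 (where E[X] = 5676873040158402483252283957448/5684341886080801486968994140625 ≈ 0.998686). Hence R_5(10) > 5392, i.e. R_5(10) ≥ 5393.

Largest n = 5392; hence R_5(10) > 5392.


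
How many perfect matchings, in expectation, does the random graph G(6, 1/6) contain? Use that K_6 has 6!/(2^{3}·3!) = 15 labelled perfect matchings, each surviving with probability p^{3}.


K_6 has 6!/(2^{3}·3!) = 15 labelled perfect matchings.
For each such perfect matching H, let X_H = 1 if all 3 edges of H are present in G. Then P[X_H = 1] = p^{3} = (1/6)^{3} = 1/216.
Summing the indicators: E[X] = Σ_H E[X_H] = 15 · p^{3} = 15 · 1/216 = 5/72.
Numerically: E[X] ≈ 0.0694.

E[X] = 15 · (1/6)^{3} = 5/72 ≈ 0.0694.


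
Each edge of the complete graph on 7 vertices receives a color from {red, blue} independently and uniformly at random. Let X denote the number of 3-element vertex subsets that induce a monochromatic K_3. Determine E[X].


Let X = Σ_S X_S over the C(7, 3) = 35 subsets S of size 3, where X_S = 1 if the K_3 on S is monochromatic.
For a fixed S, the K_3 on S has C(3, 2) = 3 edges. P[all 3 edges red] = (1/2)^3, and likewise for blue, so P[monochromatic] = 2·(1/2)^3 = 2^{1 − 3} = 1/4.
Summing: E[X] = C(7, 3) · 2^{1 − 3} = 35 · 1/4 = 35/4.
Numerically: E[X] ≈ 8.7500.

E[X] = C(7,3)·2^(1−C(3,2)) = 35/4 ≈ 8.7500.


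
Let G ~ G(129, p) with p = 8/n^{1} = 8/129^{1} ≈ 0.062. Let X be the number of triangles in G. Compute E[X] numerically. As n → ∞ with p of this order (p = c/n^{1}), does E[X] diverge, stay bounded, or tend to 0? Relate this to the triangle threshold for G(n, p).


Number of potential triangles: C(129, 3) = 349504.
Each occurs with probability p³ ≈ (0.062)³ ≈ 2.38507e-04.
By linearity: E[X] = C(129, 3)·p³ ≈ 349504 · 2.38507e-04 ≈ 83.359.
Here α = 1, so p = 8/n is exactly at the triangle threshold p ~ 1/n. Asymptotically E[X] → c³/6 = 8³/6 = 256/3 ≈ 85.333, a bounded constant. In this regime the triangle count is asymptotically Poisson(c³/6).

E[X] ≈ 83.359; in regime p = Θ(1/n^{1}) E[X] stays bounded (at the triangle threshold p ~ 1/n).


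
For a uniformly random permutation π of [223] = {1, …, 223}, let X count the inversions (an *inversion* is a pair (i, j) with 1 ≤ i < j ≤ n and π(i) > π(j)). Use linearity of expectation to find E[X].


Write X = Σ X_I over the C(223, 2) = 24753 pairs i < j, with X_I the indicator of one inversion.
There are 24753 indicators.
For each fixed pair i < j, the values π(i) and π(j) are two distinct elements of {1, …, 223} in uniformly random order; by symmetry P[π(i) > π(j)] = 1/2.
By linearity: E[X] = 24753 · (1/2) = C(223, 2) · (1/2) = 24753/2 = 24753/2 ≈ 12376.500000.

E[X] = 24753/2 = 12376.500000.


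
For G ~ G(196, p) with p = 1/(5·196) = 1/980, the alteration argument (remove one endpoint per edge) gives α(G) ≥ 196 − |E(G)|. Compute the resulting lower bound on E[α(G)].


E[|E(G)|] = C(196, 2)·p = 19110 · (1/980) = 39/2.
E[α(G)] ≥ n − E[|E(G)|] = 196 − 39/2 = 353/2.
Numerically: ≈ 176.500000.
(This is only a lower bound; the true E[α(G)] may be larger.)

E[α(G)] ≥ 353/2 ≈ 176.500000.


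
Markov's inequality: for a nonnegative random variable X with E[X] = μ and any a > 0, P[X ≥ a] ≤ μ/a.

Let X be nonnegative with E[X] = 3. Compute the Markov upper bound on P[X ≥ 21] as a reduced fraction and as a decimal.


μ = E[X] = 3, a = 21.
Markov: P[X ≥ 21] ≤ μ/a = (3)/21 = 1/7.
Numerically: ≈ 0.14286.
(Since a = 21 > μ = 3.00000, the bound 1/7 is < 1 and informative.)

P[X ≥ 21] ≤ 1/7 ≈ 0.14286.


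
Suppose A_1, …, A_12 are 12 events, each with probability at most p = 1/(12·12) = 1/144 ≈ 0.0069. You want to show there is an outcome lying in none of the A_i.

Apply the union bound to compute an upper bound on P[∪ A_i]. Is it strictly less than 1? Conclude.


Union bound: P[∪_{i=1}^{12} A_i] ≤ Σ_i P[A_i] ≤ 12·p = 12·(1/144) = 1/12.
Numerically: 1/12 ≈ 0.0833.
Is 1/12 < 1? YES.
Since P[∪ A_i] ≤ 1/12 < 1, the complement has P[∩ A_i^c] ≥ 1 − 1/12 = 11/12 > 0, so some outcome avoids every A_i.

12·p = 1/12 ≈ 0.0833; existence CERTIFIED by the union bound.


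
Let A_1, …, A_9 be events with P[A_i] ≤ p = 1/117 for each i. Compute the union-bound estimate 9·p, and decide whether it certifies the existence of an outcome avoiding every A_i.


Union bound: P[∪_{i=1}^{9} A_i] ≤ Σ_i P[A_i] ≤ 9·p = 9·(1/117) = 1/13.
Numerically: 1/13 ≈ 0.077.
Is 1/13 < 1? YES.
Since P[∪ A_i] ≤ 1/13 < 1, the complement has P[∩ A_i^c] ≥ 1 − 1/13 = 12/13 > 0, so some outcome avoids every A_i.

9·p = 1/13 ≈ 0.077; existence CERTIFIED by the union bound.


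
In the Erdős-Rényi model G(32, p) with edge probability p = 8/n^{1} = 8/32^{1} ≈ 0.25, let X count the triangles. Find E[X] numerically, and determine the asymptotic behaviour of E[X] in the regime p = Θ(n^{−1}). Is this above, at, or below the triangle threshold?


Number of potential triangles: C(32, 3) = 4960.
Each occurs with probability p³ ≈ (0.25)³ ≈ 1.56250e-02.
By linearity: E[X] = C(32, 3)·p³ ≈ 4960 · 1.56250e-02 ≈ 77.500.
Here α = 1, so p = 8/n is exactly at the triangle threshold p ~ 1/n. Asymptotically E[X] → c³/6 = 8³/6 = 256/3 ≈ 85.333, a bounded constant. In this regime the triangle count is asymptotically Poisson(c³/6).

E[X] ≈ 77.500; in regime p = Θ(1/n^{1}) E[X] stays bounded (at the triangle threshold p ~ 1/n).


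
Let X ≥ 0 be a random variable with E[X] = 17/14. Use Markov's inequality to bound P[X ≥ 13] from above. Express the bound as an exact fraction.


μ = E[X] = 17/14, a = 13.
Markov: P[X ≥ 13] ≤ μ/a = (17/14)/13 = 17/182.
Numerically: ≈ 0.093.
(Since a = 13 > μ = 1.214, the bound 17/182 is < 1 and informative.)

P[X ≥ 13] ≤ 17/182 ≈ 0.093.


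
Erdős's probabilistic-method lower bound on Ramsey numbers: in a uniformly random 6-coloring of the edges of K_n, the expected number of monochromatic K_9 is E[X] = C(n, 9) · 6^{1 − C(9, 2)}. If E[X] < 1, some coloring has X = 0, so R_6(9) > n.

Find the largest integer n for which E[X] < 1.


We need C(n, 9) · 6^{1 − 36} < 1, i.e. C(n, 9) < 6^{36 − 1} = 1719070799748422591028658176.
Check values of n near the boundary:
  n = 4404: C(4404, 9) = 1703375445537161676647015880; 1703375445537161676647015880 < 1719070799748422591028658176? YES
  n = 4405: C(4405, 9) = 1706862792900636302463627150; 1706862792900636302463627150 < 1719070799748422591028658176? YES
  n = 4406: C(4406, 9) = 1710356485221788389505285700; 1710356485221788389505285700 < 1719070799748422591028658176? YES
  n = 4407: C(4407, 9) = 1713856532599459170657070050; 1713856532599459170657070050 < 1719070799748422591028658176? YES
  n = 4408: C(4408, 9) = 1717362945146264156457459600; 1717362945146264156457459600 < 1719070799748422591028658176? YES
  n = 4409: C(4409, 9) = 1720875732988608787686577131; 1720875732988608787686577131 < 1719070799748422591028658176? NO
  n = 4410: C(4410, 9) = 1724394906266704102180823710; 1724394906266704102180823710 < 1719070799748422591028658176? NO
The largest n with C(n, 9) < 1719070799748422591028658176 is n = 4408 (where E[X] = 35778394690547169926197075/35813974994758803979763712 ≈ 0.99901). Hence R_6(9) > 4408, i.e. R_6(9) ≥ 4409.

Largest n = 4408; hence R_6(9) > 4408.


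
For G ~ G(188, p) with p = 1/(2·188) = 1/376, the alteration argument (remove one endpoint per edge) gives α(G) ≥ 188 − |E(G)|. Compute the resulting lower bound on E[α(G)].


E[|E(G)|] = C(188, 2)·p = 17578 · (1/376) = 187/4.
E[α(G)] ≥ n − E[|E(G)|] = 188 − 187/4 = 565/4.
Numerically: ≈ 141.250000.
(This is only a lower bound; the true E[α(G)] may be larger.)

E[α(G)] ≥ 565/4 ≈ 141.250000.


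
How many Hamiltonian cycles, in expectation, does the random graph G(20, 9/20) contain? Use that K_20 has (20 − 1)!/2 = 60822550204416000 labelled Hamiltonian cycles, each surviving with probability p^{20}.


K_20 has (20 − 1)!/2 = 60822550204416000 labelled Hamiltonian cycles.
For each such Hamiltonian cycle H, let X_H = 1 if all 20 edges of H are present in G. Then P[X_H = 1] = p^{20} = (9/20)^{20} = 12157665459056928801/104857600000000000000000000.
By linearity of expectation: E[X] = Σ_H E[X_H] = 60822550204416000 · p^{20} = 60822550204416000 · 12157665459056928801/104857600000000000000000000 = 180532279724605553545860280221/25600000000000000000.
Numerically: E[X] ≈ 7.05204e+09.

E[X] = 60822550204416000 · (9/20)^{20} = 180532279724605553545860280221/25600000000000000000 ≈ 7.05204e+09.


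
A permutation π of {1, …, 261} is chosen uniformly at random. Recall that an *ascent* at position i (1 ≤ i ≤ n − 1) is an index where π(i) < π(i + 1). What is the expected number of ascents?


Write X = Σ X_I over i = 1, …, 260, with X_I the indicator of one ascent.
There are 260 indicators.
For each fixed i, the pair (π(i), π(i+1)) is a uniformly random ordered pair of distinct values from {1, …, 261}; by symmetry P[π(i) < π(i+1)] = 1/2.
By linearity: E[X] = 260 · (1/2) = (261 − 1) · (1/2) = 130 ≈ 130.0000.

E[X] = 130 = 130.0000.


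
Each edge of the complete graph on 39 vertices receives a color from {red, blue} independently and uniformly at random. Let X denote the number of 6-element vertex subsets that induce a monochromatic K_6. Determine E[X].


Let X = Σ_S X_S over the C(39, 6) = 3262623 subsets S of size 6, where X_S = 1 if the K_6 on S is monochromatic.
For a fixed S, the K_6 on S has C(6, 2) = 15 edges. P[all 15 edges red] = (1/2)^15, and likewise for blue, so P[monochromatic] = 2·(1/2)^15 = 2^{1 − 15} = 1/16384.
By linearity of expectation: E[X] = C(39, 6) · 2^{1 − 15} = 3262623 · 1/16384 = 3262623/16384.
Numerically: E[X] ≈ 199.134705.

E[X] = C(39,6)·2^(1−C(6,2)) = 3262623/16384 ≈ 199.134705.


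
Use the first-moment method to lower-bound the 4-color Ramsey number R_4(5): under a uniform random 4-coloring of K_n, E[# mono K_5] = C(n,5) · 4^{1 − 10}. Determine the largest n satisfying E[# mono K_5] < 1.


We need C(n, 5) · 4^{1 − 10} < 1, i.e. C(n, 5) < 4^{10 − 1} = 262144.
Check values of n near the boundary:
  n = 32: C(32, 5) = 201376; 201376 < 262144? YES
  n = 33: C(33, 5) = 237336; 237336 < 262144? YES
  n = 34: C(34, 5) = 278256; 278256 < 262144? NO
  n = 35: C(35, 5) = 324632; 324632 < 262144? NO
  n = 36: C(36, 5) = 376992; 376992 < 262144? NO
The largest n with C(n, 5) < 262144 is n = 33 (where E[X] = 29667/32768 ≈ 0.905). Hence R_4(5) > 33, i.e. R_4(5) ≥ 34.

Largest n = 33; hence R_4(5) > 33.


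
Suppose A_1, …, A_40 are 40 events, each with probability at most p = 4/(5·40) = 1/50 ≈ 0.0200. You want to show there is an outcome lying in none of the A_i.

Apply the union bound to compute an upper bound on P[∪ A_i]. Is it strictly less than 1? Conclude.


Union bound: P[∪_{i=1}^{40} A_i] ≤ Σ_i P[A_i] ≤ 40·p = 40·(1/50) = 4/5.
Numerically: 4/5 ≈ 0.8000.
Is 4/5 < 1? YES.
Since P[∪ A_i] ≤ 4/5 < 1, the complement has P[∩ A_i^c] ≥ 1 − 4/5 = 1/5 > 0, so some outcome avoids every A_i.

40·p = 4/5 ≈ 0.8000; existence CERTIFIED by the union bound.


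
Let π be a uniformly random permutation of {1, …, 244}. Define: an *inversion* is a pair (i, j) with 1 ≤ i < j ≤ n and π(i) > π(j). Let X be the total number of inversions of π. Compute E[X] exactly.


Write X = Σ X_I over the C(244, 2) = 29646 pairs i < j, with X_I the indicator of one inversion.
There are 29646 indicators.
For each fixed pair i < j, the values π(i) and π(j) are two distinct elements of {1, …, 244} in uniformly random order; by symmetry P[π(i) > π(j)] = 1/2.
By linearity: E[X] = 29646 · (1/2) = C(244, 2) · (1/2) = 29646/2 = 14823 ≈ 14823.0000.

E[X] = 14823 = 14823.0000.


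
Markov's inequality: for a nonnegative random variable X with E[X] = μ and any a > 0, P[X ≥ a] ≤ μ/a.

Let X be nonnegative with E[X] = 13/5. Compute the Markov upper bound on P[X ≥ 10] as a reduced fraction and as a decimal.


μ = E[X] = 13/5, a = 10.
Markov: P[X ≥ 10] ≤ μ/a = (13/5)/10 = 13/50.
Numerically: ≈ 0.260.
(Since a = 10 > μ = 2.600, the bound 13/50 is < 1 and informative.)

P[X ≥ 10] ≤ 13/50 ≈ 0.260.


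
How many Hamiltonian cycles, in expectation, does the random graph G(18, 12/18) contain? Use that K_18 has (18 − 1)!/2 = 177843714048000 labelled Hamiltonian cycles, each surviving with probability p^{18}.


K_18 has (18 − 1)!/2 = 177843714048000 labelled Hamiltonian cycles.
For each such Hamiltonian cycle H, let X_H = 1 if all 18 edges of H are present in G. Then P[X_H = 1] = p^{18} = (2/3)^{18} = 262144/387420489.
By linearity: E[X] = Σ_H E[X_H] = 177843714048000 · p^{18} = 177843714048000 · 262144/387420489 = 63951526166528000/531441.
Numerically: E[X] ≈ 1.2034e+11.

E[X] = 177843714048000 · (2/3)^{18} = 63951526166528000/531441 ≈ 1.2034e+11.


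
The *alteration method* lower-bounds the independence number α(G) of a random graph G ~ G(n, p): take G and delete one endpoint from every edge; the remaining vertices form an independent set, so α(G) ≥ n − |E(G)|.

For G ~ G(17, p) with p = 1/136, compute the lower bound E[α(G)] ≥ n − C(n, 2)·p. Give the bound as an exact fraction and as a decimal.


E[|E(G)|] = C(17, 2)·p = 136 · (1/136) = 1.
E[α(G)] ≥ n − E[|E(G)|] = 17 − 1 = 16.
Numerically: ≈ 16.00000.
(This is only a lower bound; the true E[α(G)] may be larger.)

E[α(G)] ≥ 16 ≈ 16.00000.


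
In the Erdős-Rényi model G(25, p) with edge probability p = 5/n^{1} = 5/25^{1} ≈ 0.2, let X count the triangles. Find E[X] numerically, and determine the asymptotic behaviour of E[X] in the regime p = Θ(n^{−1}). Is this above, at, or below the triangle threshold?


Number of potential triangles: C(25, 3) = 2300.
Each occurs with probability p³ ≈ (0.2)³ ≈ 8.00000e-03.
By linearity: E[X] = C(25, 3)·p³ ≈ 2300 · 8.00000e-03 ≈ 18.400.
Here α = 1, so p = 5/n is exactly at the triangle threshold p ~ 1/n. Asymptotically E[X] → c³/6 = 5³/6 = 125/6 ≈ 20.833, a bounded constant. In this regime the triangle count is asymptotically Poisson(c³/6).

E[X] ≈ 18.400; in regime p = Θ(1/n^{1}) E[X] stays bounded (at the triangle threshold p ~ 1/n).


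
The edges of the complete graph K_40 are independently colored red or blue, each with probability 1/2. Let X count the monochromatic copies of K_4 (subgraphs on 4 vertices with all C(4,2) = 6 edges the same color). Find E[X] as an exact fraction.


Let X = Σ_S X_S over the C(40, 4) = 91390 subsets S of size 4, where X_S = 1 if the K_4 on S is monochromatic.
For a fixed S, the K_4 on S has C(4, 2) = 6 edges. P[all 6 edges red] = (1/2)^6, and likewise for blue, so P[monochromatic] = 2·(1/2)^6 = 2^{1 − 6} = 1/32.
By linearity: E[X] = C(40, 4) · 2^{1 − 6} = 91390 · 1/32 = 45695/16.
Numerically: E[X] ≈ 2855.937500.

E[X] = C(40,4)·2^(1−C(4,2)) = 45695/16 ≈ 2855.937500.


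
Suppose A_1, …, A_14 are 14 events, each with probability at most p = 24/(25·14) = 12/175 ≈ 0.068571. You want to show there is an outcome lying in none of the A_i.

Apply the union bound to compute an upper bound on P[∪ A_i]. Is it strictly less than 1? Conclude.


Union bound: P[∪_{i=1}^{14} A_i] ≤ Σ_i P[A_i] ≤ 14·p = 14·(12/175) = 24/25.
Numerically: 24/25 ≈ 0.960000.
Is 24/25 < 1? YES.
Since P[∪ A_i] ≤ 24/25 < 1, the complement has P[∩ A_i^c] ≥ 1 − 24/25 = 1/25 > 0, so some outcome avoids every A_i.

14·p = 24/25 ≈ 0.960000; existence CERTIFIED by the union bound.


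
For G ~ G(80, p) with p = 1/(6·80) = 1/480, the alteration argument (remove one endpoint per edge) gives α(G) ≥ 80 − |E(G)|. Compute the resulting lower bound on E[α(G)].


E[|E(G)|] = C(80, 2)·p = 3160 · (1/480) = 79/12.
E[α(G)] ≥ n − E[|E(G)|] = 80 − 79/12 = 881/12.
Numerically: ≈ 73.417.
(This is only a lower bound; the true E[α(G)] may be larger.)

E[α(G)] ≥ 881/12 ≈ 73.417.


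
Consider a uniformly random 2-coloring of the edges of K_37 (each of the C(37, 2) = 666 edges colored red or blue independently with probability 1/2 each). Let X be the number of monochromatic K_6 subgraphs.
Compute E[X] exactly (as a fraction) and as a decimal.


Let X = Σ_S X_S over the C(37, 6) = 2324784 subsets S of size 6, where X_S = 1 if the K_6 on S is monochromatic.
For a fixed S, the K_6 on S has C(6, 2) = 15 edges. P[all 15 edges red] = (1/2)^15, and likewise for blue, so P[monochromatic] = 2·(1/2)^15 = 2^{1 − 15} = 1/16384.
By linearity: E[X] = C(37, 6) · 2^{1 − 15} = 2324784 · 1/16384 = 145299/1024.
Numerically: E[X] ≈ 141.89355.

E[X] = C(37,6)·2^(1−C(6,2)) = 145299/1024 ≈ 141.89355.


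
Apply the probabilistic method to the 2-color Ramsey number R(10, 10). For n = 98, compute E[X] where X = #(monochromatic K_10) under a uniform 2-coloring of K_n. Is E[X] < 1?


E[X] = C(98, 10) · 2^{1 − 45} = 14005614014756 · 2^{−44} = 14005614014756/17592186044416.
As a reduced fraction: E[X] = 3501403503689/4398046511104 ≈ 0.7961270.
Is E[X] < 1? YES.
Since E[X] < 1, there exists a 2-coloring of K_{98} with no monochromatic K_10; hence R(10, 10) > 98.

E[X] = 3501403503689/4398046511104 ≈ 0.7961270; E[X] < 1, so R(10, 10) > 98.


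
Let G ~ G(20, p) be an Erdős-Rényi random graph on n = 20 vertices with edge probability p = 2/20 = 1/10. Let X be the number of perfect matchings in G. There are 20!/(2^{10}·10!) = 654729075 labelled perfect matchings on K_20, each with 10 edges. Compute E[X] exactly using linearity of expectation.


K_20 has 20!/(2^{10}·10!) = 654729075 labelled perfect matchings.
For each such perfect matching H, let X_H = 1 if all 10 edges of H are present in G. Then P[X_H = 1] = p^{10} = (1/10)^{10} = 1/10000000000.
Summing the indicators: E[X] = Σ_H E[X_H] = 654729075 · p^{10} = 654729075 · 1/10000000000 = 26189163/400000000.
Numerically: E[X] ≈ 0.0655.

E[X] = 654729075 · (1/10)^{10} = 26189163/400000000 ≈ 0.0655.


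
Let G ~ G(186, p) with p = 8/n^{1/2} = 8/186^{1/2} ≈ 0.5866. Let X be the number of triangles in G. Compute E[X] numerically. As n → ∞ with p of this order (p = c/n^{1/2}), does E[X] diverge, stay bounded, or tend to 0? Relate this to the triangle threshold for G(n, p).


Number of potential triangles: C(186, 3) = 1055240.
Each occurs with probability p³ ≈ (0.5866)³ ≈ 2.018369e-01.
By linearity: E[X] = C(186, 3)·p³ ≈ 1055240 · 2.018369e-01 ≈ 212986.3593.
Since α = 1/2 < 1, p = c/n^{1/2} ≫ 1/n is above the triangle threshold p ~ 1/n. Asymptotically E[X] ~ (c³/6)·n^{3(1−α)} = (8³/6)·n^{1.5} → ∞; triangles are abundant w.h.p.

E[X] ≈ 212986.3593; in regime p = Θ(1/n^{1/2}) E[X] diverges (above the triangle threshold p ~ 1/n).


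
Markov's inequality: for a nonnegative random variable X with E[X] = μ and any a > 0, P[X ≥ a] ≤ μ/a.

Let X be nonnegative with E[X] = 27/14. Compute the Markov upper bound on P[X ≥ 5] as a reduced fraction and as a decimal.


μ = E[X] = 27/14, a = 5.
Markov: P[X ≥ 5] ≤ μ/a = (27/14)/5 = 27/70.
Numerically: ≈ 0.386.
(Since a = 5 > μ = 1.929, the bound 27/70 is < 1 and informative.)

P[X ≥ 5] ≤ 27/70 ≈ 0.386.


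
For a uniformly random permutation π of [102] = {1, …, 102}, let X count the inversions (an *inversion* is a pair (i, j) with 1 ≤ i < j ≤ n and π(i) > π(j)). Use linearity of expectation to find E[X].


Write X = Σ X_I over the C(102, 2) = 5151 pairs i < j, with X_I the indicator of one inversion.
There are 5151 indicators.
For each fixed pair i < j, the values π(i) and π(j) are two distinct elements of {1, …, 102} in uniformly random order; by symmetry P[π(i) > π(j)] = 1/2.
By linearity: E[X] = 5151 · (1/2) = C(102, 2) · (1/2) = 5151/2 = 5151/2 ≈ 2575.5000.

E[X] = 5151/2 = 2575.5000.


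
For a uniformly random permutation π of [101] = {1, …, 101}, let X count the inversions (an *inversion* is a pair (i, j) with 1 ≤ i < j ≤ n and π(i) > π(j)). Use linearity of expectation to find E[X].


Write X = Σ X_I over the C(101, 2) = 5050 pairs i < j, with X_I the indicator of one inversion.
There are 5050 indicators.
For each fixed pair i < j, the values π(i) and π(j) are two distinct elements of {1, …, 101} in uniformly random order; by symmetry P[π(i) > π(j)] = 1/2.
By linearity: E[X] = 5050 · (1/2) = C(101, 2) · (1/2) = 5050/2 = 2525 ≈ 2525.000.

E[X] = 2525 = 2525.000.


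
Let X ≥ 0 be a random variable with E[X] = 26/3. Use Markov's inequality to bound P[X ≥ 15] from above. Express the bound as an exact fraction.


μ = E[X] = 26/3, a = 15.
Markov: P[X ≥ 15] ≤ μ/a = (26/3)/15 = 26/45.
Numerically: ≈ 0.5778.
(Since a = 15 > μ = 8.6667, the bound 26/45 is < 1 and informative.)

P[X ≥ 15] ≤ 26/45 ≈ 0.5778.


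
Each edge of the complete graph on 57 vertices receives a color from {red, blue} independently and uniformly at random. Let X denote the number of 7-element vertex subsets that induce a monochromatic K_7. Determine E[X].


Let X = Σ_S X_S over the C(57, 7) = 264385836 subsets S of size 7, where X_S = 1 if the K_7 on S is monochromatic.
For a fixed S, the K_7 on S has C(7, 2) = 21 edges. P[all 21 edges red] = (1/2)^21, and likewise for blue, so P[monochromatic] = 2·(1/2)^21 = 2^{1 − 21} = 1/1048576.
Summing: E[X] = C(57, 7) · 2^{1 − 21} = 264385836 · 1/1048576 = 66096459/262144.
Numerically: E[X] ≈ 252.137981.

E[X] = C(57,7)·2^(1−C(7,2)) = 66096459/262144 ≈ 252.137981.


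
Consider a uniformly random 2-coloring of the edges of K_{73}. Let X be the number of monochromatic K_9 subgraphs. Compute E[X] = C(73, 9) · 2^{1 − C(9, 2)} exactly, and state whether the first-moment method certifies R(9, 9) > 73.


E[X] = C(73, 9) · 2^{1 − 36} = 97082021465 · 2^{−35} = 97082021465/34359738368.
As a reduced fraction: E[X] = 97082021465/34359738368 ≈ 2.825459.
Is E[X] < 1? NO.
Since E[X] ≥ 1, the first-moment bound is inconclusive at n = 73; it does NOT by itself certify R(9, 9) > 73.

E[X] = 97082021465/34359738368 ≈ 2.825459; E[X] ≥ 1; first-moment method inconclusive here.


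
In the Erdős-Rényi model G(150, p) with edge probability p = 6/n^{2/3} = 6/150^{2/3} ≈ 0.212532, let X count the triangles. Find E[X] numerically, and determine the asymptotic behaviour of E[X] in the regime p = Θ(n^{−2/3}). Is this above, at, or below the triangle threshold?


Number of potential triangles: C(150, 3) = 551300.
Each occurs with probability p³ ≈ (0.212532)³ ≈ 9.60000000e-03.
By linearity: E[X] = C(150, 3)·p³ ≈ 551300 · 9.60000000e-03 ≈ 5292.480000.
Since α = 2/3 < 1, p = c/n^{2/3} ≫ 1/n is above the triangle threshold p ~ 1/n. Asymptotically E[X] ~ (c³/6)·n^{3(1−α)} = (6³/6)·n^{1} → ∞; triangles are abundant w.h.p.

E[X] ≈ 5292.480000; in regime p = Θ(1/n^{2/3}) E[X] diverges (above the triangle threshold p ~ 1/n).


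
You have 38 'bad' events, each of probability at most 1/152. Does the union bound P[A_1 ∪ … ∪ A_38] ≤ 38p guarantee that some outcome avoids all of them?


Union bound: P[∪_{i=1}^{38} A_i] ≤ Σ_i P[A_i] ≤ 38·p = 38·(1/152) = 1/4.
Numerically: 1/4 ≈ 0.25000.
Is 1/4 < 1? YES.
Since P[∪ A_i] ≤ 1/4 < 1, the complement has P[∩ A_i^c] ≥ 1 − 1/4 = 3/4 > 0, so some outcome avoids every A_i.

38·p = 1/4 ≈ 0.25000; existence CERTIFIED by the union bound.


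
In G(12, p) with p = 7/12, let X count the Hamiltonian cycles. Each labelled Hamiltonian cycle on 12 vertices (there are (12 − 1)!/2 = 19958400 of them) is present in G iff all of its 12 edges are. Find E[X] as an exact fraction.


K_12 has (12 − 1)!/2 = 19958400 labelled Hamiltonian cycles.
For each such Hamiltonian cycle H, let X_H = 1 if all 12 edges of H are present in G. Then P[X_H = 1] = p^{12} = (7/12)^{12} = 13841287201/8916100448256.
By linearity: E[X] = Σ_H E[X_H] = 19958400 · p^{12} = 19958400 · 13841287201/8916100448256 = 26644477861925/859963392.
Numerically: E[X] ≈ 30983.

E[X] = 19958400 · (7/12)^{12} = 26644477861925/859963392 ≈ 30983.


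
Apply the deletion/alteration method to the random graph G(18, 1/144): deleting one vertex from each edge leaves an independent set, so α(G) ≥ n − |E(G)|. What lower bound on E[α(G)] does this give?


E[|E(G)|] = C(18, 2)·p = 153 · (1/144) = 17/16.
E[α(G)] ≥ n − E[|E(G)|] = 18 − 17/16 = 271/16.
Numerically: ≈ 16.93750.
(This is only a lower bound; the true E[α(G)] may be larger.)

E[α(G)] ≥ 271/16 ≈ 16.93750.


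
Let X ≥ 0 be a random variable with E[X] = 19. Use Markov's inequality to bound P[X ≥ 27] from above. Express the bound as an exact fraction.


μ = E[X] = 19, a = 27.
Markov: P[X ≥ 27] ≤ μ/a = (19)/27 = 19/27.
Numerically: ≈ 0.704.
(Since a = 27 > μ = 19.000, the bound 19/27 is < 1 and informative.)

P[X ≥ 27] ≤ 19/27 ≈ 0.704.


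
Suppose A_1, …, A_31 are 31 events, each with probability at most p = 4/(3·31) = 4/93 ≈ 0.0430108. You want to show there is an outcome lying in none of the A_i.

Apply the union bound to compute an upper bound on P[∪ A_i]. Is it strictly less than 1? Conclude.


Union bound: P[∪_{i=1}^{31} A_i] ≤ Σ_i P[A_i] ≤ 31·p = 31·(4/93) = 4/3.
Numerically: 4/3 ≈ 1.3333333.
Is 4/3 < 1? NO.
Since the bound 4/3 is ≥ 1, the union bound is uninformative here; it does NOT by itself certify existence.

31·p = 4/3 ≈ 1.3333333; existence NOT certified by the union bound.


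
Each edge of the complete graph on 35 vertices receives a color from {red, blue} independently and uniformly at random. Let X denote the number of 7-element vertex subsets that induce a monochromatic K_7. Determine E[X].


Let X = Σ_S X_S over the C(35, 7) = 6724520 subsets S of size 7, where X_S = 1 if the K_7 on S is monochromatic.
For a fixed S, the K_7 on S has C(7, 2) = 21 edges. P[all 21 edges red] = (1/2)^21, and likewise for blue, so P[monochromatic] = 2·(1/2)^21 = 2^{1 − 21} = 1/1048576.
By linearity: E[X] = C(35, 7) · 2^{1 − 21} = 6724520 · 1/1048576 = 840565/131072.
Numerically: E[X] ≈ 6.413002.

E[X] = C(35,7)·2^(1−C(7,2)) = 840565/131072 ≈ 6.413002.


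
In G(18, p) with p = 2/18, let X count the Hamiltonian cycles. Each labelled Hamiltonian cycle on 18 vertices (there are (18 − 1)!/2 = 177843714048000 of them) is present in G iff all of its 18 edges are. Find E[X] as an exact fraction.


K_18 has (18 − 1)!/2 = 177843714048000 labelled Hamiltonian cycles.
For each such Hamiltonian cycle H, let X_H = 1 if all 18 edges of H are present in G. Then P[X_H = 1] = p^{18} = (1/9)^{18} = 1/150094635296999121.
Summing the indicators: E[X] = Σ_H E[X_H] = 177843714048000 · p^{18} = 177843714048000 · 1/150094635296999121 = 243955712000/205891132094649.
Numerically: E[X] ≈ 0.00118488.

E[X] = 177843714048000 · (1/9)^{18} = 243955712000/205891132094649 ≈ 0.00118488.


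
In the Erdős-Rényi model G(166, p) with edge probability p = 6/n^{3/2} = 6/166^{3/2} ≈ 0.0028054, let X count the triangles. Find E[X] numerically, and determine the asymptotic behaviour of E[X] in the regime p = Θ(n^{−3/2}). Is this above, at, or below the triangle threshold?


Number of potential triangles: C(166, 3) = 748660.
Each occurs with probability p³ ≈ (0.0028054)³ ≈ 2.2078388e-08.
By linearity: E[X] = C(166, 3)·p³ ≈ 748660 · 2.2078388e-08 ≈ 0.01653.
Since α = 3/2 > 1, p = c/n^{3/2} = o(1/n) is below the triangle threshold p ~ 1/n. Asymptotically E[X] ~ (c³/6)·n^{3(1−α)} = (6³/6)·n^{-1.5} → 0, so by Markov's inequality G has no triangles w.h.p.

E[X] ≈ 0.01653; in regime p = Θ(1/n^{3/2}) E[X] tends to 0 (below the triangle threshold p ~ 1/n).


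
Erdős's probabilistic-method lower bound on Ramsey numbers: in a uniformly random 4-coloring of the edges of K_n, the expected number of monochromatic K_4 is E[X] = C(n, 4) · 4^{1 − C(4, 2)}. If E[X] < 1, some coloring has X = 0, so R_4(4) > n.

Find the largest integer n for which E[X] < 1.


We need C(n, 4) · 4^{1 − 6} < 1, i.e. C(n, 4) < 4^{6 − 1} = 1024.
Check values of n near the boundary:
  n = 13: C(13, 4) = 715; 715 < 1024? YES
  n = 14: C(14, 4) = 1001; 1001 < 1024? YES
  n = 15: C(15, 4) = 1365; 1365 < 1024? NO
  n = 16: C(16, 4) = 1820; 1820 < 1024? NO
The largest n with C(n, 4) < 1024 is n = 14 (where E[X] = 1001/1024 ≈ 0.9775). Hence R_4(4) > 14, i.e. R_4(4) ≥ 15.

Largest n = 14; hence R_4(4) > 14.


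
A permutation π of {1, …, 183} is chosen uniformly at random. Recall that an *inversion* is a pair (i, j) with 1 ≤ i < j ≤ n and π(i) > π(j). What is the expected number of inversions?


Write X = Σ X_I over the C(183, 2) = 16653 pairs i < j, with X_I the indicator of one inversion.
There are 16653 indicators.
For each fixed pair i < j, the values π(i) and π(j) are two distinct elements of {1, …, 183} in uniformly random order; by symmetry P[π(i) > π(j)] = 1/2.
By linearity: E[X] = 16653 · (1/2) = C(183, 2) · (1/2) = 16653/2 = 16653/2 ≈ 8326.500.

E[X] = 16653/2 = 8326.500.


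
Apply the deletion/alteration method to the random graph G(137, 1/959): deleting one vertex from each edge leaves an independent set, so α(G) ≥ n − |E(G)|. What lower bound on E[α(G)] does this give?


E[|E(G)|] = C(137, 2)·p = 9316 · (1/959) = 68/7.
E[α(G)] ≥ n − E[|E(G)|] = 137 − 68/7 = 891/7.
Numerically: ≈ 127.28571.
(This is only a lower bound; the true E[α(G)] may be larger.)

E[α(G)] ≥ 891/7 ≈ 127.28571.


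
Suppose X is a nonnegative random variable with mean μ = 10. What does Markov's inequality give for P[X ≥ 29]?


μ = E[X] = 10, a = 29.
Markov: P[X ≥ 29] ≤ μ/a = (10)/29 = 10/29.
Numerically: ≈ 0.345.
(Since a = 29 > μ = 10.000, the bound 10/29 is < 1 and informative.)

P[X ≥ 29] ≤ 10/29 ≈ 0.345.


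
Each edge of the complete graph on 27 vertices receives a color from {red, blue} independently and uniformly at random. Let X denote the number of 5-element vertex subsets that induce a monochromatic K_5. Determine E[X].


Let X = Σ_S X_S over the C(27, 5) = 80730 subsets S of size 5, where X_S = 1 if the K_5 on S is monochromatic.
For a fixed S, the K_5 on S has C(5, 2) = 10 edges. P[all 10 edges red] = (1/2)^10, and likewise for blue, so P[monochromatic] = 2·(1/2)^10 = 2^{1 − 10} = 1/512.
By linearity of expectation: E[X] = C(27, 5) · 2^{1 − 10} = 80730 · 1/512 = 40365/256.
Numerically: E[X] ≈ 157.676.

E[X] = C(27,5)·2^(1−C(5,2)) = 40365/256 ≈ 157.676.


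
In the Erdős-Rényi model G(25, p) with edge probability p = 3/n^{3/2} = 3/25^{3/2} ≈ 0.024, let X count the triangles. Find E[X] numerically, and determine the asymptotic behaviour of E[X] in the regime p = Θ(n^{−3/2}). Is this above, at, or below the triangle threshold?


Number of potential triangles: C(25, 3) = 2300.
Each occurs with probability p³ ≈ (0.024)³ ≈ 1.38240e-05.
By linearity: E[X] = C(25, 3)·p³ ≈ 2300 · 1.38240e-05 ≈ 0.032.
Since α = 3/2 > 1, p = c/n^{3/2} = o(1/n) is below the triangle threshold p ~ 1/n. Asymptotically E[X] ~ (c³/6)·n^{3(1−α)} = (3³/6)·n^{-1.5} → 0, so by Markov's inequality G has no triangles w.h.p.

E[X] ≈ 0.032; in regime p = Θ(1/n^{3/2}) E[X] tends to 0 (below the triangle threshold p ~ 1/n).


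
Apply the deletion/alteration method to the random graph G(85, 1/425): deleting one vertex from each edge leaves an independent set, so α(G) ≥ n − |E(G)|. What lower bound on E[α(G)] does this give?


E[|E(G)|] = C(85, 2)·p = 3570 · (1/425) = 42/5.
E[α(G)] ≥ n − E[|E(G)|] = 85 − 42/5 = 383/5.
Numerically: ≈ 76.6000.
(This is only a lower bound; the true E[α(G)] may be larger.)

E[α(G)] ≥ 383/5 ≈ 76.6000.


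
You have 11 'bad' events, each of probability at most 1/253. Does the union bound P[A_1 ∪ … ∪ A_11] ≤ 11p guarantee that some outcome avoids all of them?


Union bound: P[∪_{i=1}^{11} A_i] ≤ Σ_i P[A_i] ≤ 11·p = 11·(1/253) = 1/23.
Numerically: 1/23 ≈ 0.0435.
Is 1/23 < 1? YES.
Since P[∪ A_i] ≤ 1/23 < 1, the complement has P[∩ A_i^c] ≥ 1 − 1/23 = 22/23 > 0, so some outcome avoids every A_i.

11·p = 1/23 ≈ 0.0435; existence CERTIFIED by the union bound.


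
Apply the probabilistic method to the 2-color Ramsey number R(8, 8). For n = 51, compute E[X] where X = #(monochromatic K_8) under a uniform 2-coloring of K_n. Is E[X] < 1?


E[X] = C(51, 8) · 2^{1 − 28} = 636763050 · 2^{−27} = 636763050/134217728.
As a reduced fraction: E[X] = 318381525/67108864 ≈ 4.7442544.
Is E[X] < 1? NO.
Since E[X] ≥ 1, the first-moment bound is inconclusive at n = 51; it does NOT by itself certify R(8, 8) > 51.

E[X] = 318381525/67108864 ≈ 4.7442544; E[X] ≥ 1; first-moment method inconclusive here.


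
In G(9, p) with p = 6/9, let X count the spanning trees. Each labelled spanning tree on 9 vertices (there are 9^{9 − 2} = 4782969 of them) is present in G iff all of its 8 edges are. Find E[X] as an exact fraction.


K_9 has 9^{9 − 2} = 4782969 labelled spanning trees.
For each such spanning tree H, let X_H = 1 if all 8 edges of H are present in G. Then P[X_H = 1] = p^{8} = (2/3)^{8} = 256/6561.
By linearity of expectation: E[X] = Σ_H E[X_H] = 4782969 · p^{8} = 4782969 · 256/6561 = 186624.
Numerically: E[X] ≈ 186624.

E[X] = 4782969 · (2/3)^{8} = 186624 ≈ 186624.


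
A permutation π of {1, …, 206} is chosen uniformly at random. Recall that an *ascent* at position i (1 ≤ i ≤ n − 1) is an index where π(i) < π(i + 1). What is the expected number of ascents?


Write X = Σ X_I over i = 1, …, 205, with X_I the indicator of one ascent.
There are 205 indicators.
For each fixed i, the pair (π(i), π(i+1)) is a uniformly random ordered pair of distinct values from {1, …, 206}; by symmetry P[π(i) < π(i+1)] = 1/2.
By linearity: E[X] = 205 · (1/2) = (206 − 1) · (1/2) = 205/2 ≈ 102.500.

E[X] = 205/2 = 102.500.
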